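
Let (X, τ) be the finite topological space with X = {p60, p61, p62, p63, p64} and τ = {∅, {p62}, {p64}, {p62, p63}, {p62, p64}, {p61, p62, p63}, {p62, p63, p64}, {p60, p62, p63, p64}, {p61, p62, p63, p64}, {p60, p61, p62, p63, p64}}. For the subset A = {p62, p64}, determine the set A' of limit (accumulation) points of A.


A' = {p60, p61, p63}

For each x ∈ X, list the open sets U ∈ τ with x ∈ U, then check whether U ∩ (A ∖ {x}) ≠ ∅ for every such U.
  x = p60: opens ∋ x are {p60, p62, p63, p64}, {p60, p61, p62, p63, p64}; each meets A ∖ {p60}, so x IS a limit point.
  x = p61: opens ∋ x are {p61, p62, p63}, {p61, p62, p63, p64}, {p60, p61, p62, p63, p64}; each meets A ∖ {p61}, so x IS a limit point.
  x = p62: open {p62} ∋ x has {p62} ∩ (A ∖ {p62}) = ∅, so x is NOT a limit point.
  x = p63: opens ∋ x are {p62, p63}, {p61, p62, p63}, {p62, p63, p64}, {p60, p62, p63, p64}, {p61, p62, p63, p64}, {p60, p61, p62, p63, p64}; each meets A ∖ {p63}, so x IS a limit point.
  x = p64: open {p64} ∋ x has {p64} ∩ (A ∖ {p64}) = ∅, so x is NOT a limit point.
Collecting: A' = {p60, p61, p63}.


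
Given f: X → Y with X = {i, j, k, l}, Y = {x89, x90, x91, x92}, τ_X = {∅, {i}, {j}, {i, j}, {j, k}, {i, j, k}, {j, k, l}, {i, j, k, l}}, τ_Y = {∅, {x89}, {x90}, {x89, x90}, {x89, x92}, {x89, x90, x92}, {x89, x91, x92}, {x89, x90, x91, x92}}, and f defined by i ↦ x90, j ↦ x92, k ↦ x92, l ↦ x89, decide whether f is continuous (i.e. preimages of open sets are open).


f is NOT continuous.

Compute f^{-1}(U) for each U ∈ τ_Y:
  U = ∅: f^{-1}(U) = ∅ ∈ τ_X ✓.
  U = {x89}: f^{-1}(U) = {l} ∉ τ_X ✗.
  U = {x90}: f^{-1}(U) = {i} ∈ τ_X ✓.
  U = {x89, x90}: f^{-1}(U) = {i, l} ∉ τ_X ✗.
  U = {x89, x92}: f^{-1}(U) = {j, k, l} ∈ τ_X ✓.
  U = {x89, x90, x92}: f^{-1}(U) = {i, j, k, l} ∈ τ_X ✓.
  U = {x89, x91, x92}: f^{-1}(U) = {j, k, l} ∈ τ_X ✓.
  U = {x89, x90, x91, x92}: f^{-1}(U) = {i, j, k, l} ∈ τ_X ✓.
Found U = {x89} with f^{-1}(U) = {l} not in τ_X. Therefore f is NOT continuous.


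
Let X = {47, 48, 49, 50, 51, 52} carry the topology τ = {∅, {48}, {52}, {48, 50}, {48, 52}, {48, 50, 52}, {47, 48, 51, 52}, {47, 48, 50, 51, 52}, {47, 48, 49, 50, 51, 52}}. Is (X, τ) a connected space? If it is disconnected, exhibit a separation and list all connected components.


(X, τ) is connected.

Find clopen sets (U ∈ τ with X ∖ U ∈ τ):
  U = ∅, X ∖ U = {47, 48, 49, 50, 51, 52} — both open, so U is clopen.
  U = {47, 48, 49, 50, 51, 52}, X ∖ U = ∅ — both open, so U is clopen.
Only trivial clopens (∅ and X) exist, so (X, τ) is connected.
Compute connected components by grouping points that agree on all clopens:
  component: {47, 48, 49, 50, 51, 52}


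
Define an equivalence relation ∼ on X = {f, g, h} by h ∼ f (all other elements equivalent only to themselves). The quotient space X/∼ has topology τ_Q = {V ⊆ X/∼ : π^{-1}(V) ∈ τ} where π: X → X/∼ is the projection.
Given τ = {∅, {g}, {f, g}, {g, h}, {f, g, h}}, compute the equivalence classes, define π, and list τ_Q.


X/∼ = {[f=h], [g]}; |τ_Q| = 3.

Equivalence classes: [f=h], [g].
Quotient map π: X → X/∼ sends f ↦ [f=h], g ↦ [g], h ↦ [f=h].
For each subset V ⊆ X/∼, compute π^{-1}(V) ⊆ X and check whether π^{-1}(V) ∈ τ. V is open in τ_Q iff π^{-1}(V) ∈ τ.
  V = {}: π^{-1}(V) = ∅ ∈ τ ✓.
  V = {[f=h]}: π^{-1}(V) = {f, h} ∉ τ ✗.
  V = {[g]}: π^{-1}(V) = {g} ∈ τ ✓.
  V = {[f=h], [g]}: π^{-1}(V) = {f, g, h} ∈ τ ✓.
Open sets in the quotient: τ_Q = {{}, {[g]}, {[f=h], [g]}} (3 elements).


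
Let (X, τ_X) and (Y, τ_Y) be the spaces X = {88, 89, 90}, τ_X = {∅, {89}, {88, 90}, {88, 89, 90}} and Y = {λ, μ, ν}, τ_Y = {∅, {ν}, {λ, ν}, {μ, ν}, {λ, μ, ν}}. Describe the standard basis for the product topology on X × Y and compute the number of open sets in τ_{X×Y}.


Basis B = {∅ × ∅, {89} × {ν}, {88, 90} × {ν}, {89} × {λ, ν}, {89} × {μ, ν}, {88, 89, 90} × {ν}, {89} × {λ, μ, ν}, {88, 90} × {λ, ν}, {88, 90} × {μ, ν}, {88, 90} × {λ, μ, ν}, {88, 89, 90} × {λ, ν}, {88, 89, 90} × {μ, ν}, {88, 89, 90} × {λ, μ, ν}}; |τ_{X×Y}| = 25.

Enumerate products U × V with U ∈ τ_X, V ∈ τ_Y (deduplicated):
  ∅ × ∅ = {} (∅)
  {89} × {ν} = {(89,ν)}
  {88, 90} × {ν} = {(88,ν), (90,ν)}
  {89} × {λ, ν} = {(89,λ), (89,ν)}
  {89} × {μ, ν} = {(89,μ), (89,ν)}
  {88, 89, 90} × {ν} = {(88,ν), (89,ν), (90,ν)}
  {89} × {λ, μ, ν} = {(89,λ), (89,μ), (89,ν)}
  {88, 90} × {λ, ν} = {(88,λ), (88,ν), (90,λ), (90,ν)}
  {88, 90} × {μ, ν} = {(88,μ), (88,ν), (90,μ), (90,ν)}
  {88, 90} × {λ, μ, ν} = {(88,λ), (88,μ), (88,ν), (90,λ), (90,μ), (90,ν)}
  {88, 89, 90} × {λ, ν} = {(88,λ), (88,ν), (89,λ), (89,ν), (90,λ), (90,ν)}
  {88, 89, 90} × {μ, ν} = {(88,μ), (88,ν), (89,μ), (89,ν), (90,μ), (90,ν)}
  {88, 89, 90} × {λ, μ, ν} = {(88,λ), (88,μ), (88,ν), (89,λ), (89,μ), (89,ν), (90,λ), (90,μ), (90,ν)}
These 13 distinct sets form the basis B.
Close under arbitrary unions to get τ_{X×Y}; counting gives |τ_{X×Y}| = 25.


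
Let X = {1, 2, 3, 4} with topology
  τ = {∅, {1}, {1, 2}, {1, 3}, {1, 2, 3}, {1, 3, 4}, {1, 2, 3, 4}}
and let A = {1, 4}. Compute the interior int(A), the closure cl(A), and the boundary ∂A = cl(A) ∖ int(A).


int(A) = {1}, cl(A) = {1, 2, 3, 4}, ∂A = {2, 3, 4}.

Closed sets in (X, τ) are complements of opens:
  closed(X, τ) = {∅, {2}, {4}, {2, 4}, {3, 4}, {2, 3, 4}, {1, 2, 3, 4}}.
int(A) = ⋃ {U ∈ τ : U ⊆ A}. Opens contained in A: ∅, {1}.
Taking the union of these: int(A) = {1}.
cl(A) = ⋂ {C closed : A ⊆ C}. Closed sets containing A: {1, 2, 3, 4}.
Intersecting these: cl(A) = {1, 2, 3, 4}.
∂A = cl(A) ∖ int(A) = {1, 2, 3, 4} ∖ {1} = {2, 3, 4}.


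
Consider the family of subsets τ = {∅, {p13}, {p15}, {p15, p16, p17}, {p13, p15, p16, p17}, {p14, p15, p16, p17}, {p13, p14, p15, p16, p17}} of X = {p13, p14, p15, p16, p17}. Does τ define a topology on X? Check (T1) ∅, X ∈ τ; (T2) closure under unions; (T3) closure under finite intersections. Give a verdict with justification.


τ is NOT a topology on X.

Axiom (T1): ∅ ∈ τ? Yes; X ∈ τ? Yes.
Axiom (T2/T3): check pairwise unions and intersections of members of τ.
Counterexample for (T2): {p13} ∪ {p15} = {p13, p15} ∉ τ. Therefore τ is NOT a topology.


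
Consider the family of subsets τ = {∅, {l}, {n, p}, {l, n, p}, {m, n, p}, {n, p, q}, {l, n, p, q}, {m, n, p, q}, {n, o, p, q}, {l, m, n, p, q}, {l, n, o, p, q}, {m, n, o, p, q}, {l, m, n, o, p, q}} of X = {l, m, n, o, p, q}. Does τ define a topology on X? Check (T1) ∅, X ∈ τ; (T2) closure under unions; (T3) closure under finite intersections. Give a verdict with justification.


τ is NOT a topology on X.

Axiom (T1): ∅ ∈ τ? Yes; X ∈ τ? Yes.
Axiom (T2/T3): check pairwise unions and intersections of members of τ.
Counterexample for (T2): {l} ∪ {m, n, p} = {l, m, n, p} ∉ τ. Therefore τ is NOT a topology.


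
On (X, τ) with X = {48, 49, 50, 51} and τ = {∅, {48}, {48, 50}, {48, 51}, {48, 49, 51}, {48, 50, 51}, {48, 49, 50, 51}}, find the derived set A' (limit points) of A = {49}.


A' = ∅

For each x ∈ X, list the open sets U ∈ τ with x ∈ U, then check whether U ∩ (A ∖ {x}) ≠ ∅ for every such U.
  x = 48: open {48} ∋ x has {48} ∩ (A ∖ {48}) = ∅, so x is NOT a limit point.
  x = 49: open {48, 49, 51} ∋ x has {48, 49, 51} ∩ (A ∖ {49}) = ∅, so x is NOT a limit point.
  x = 50: open {48, 50} ∋ x has {48, 50} ∩ (A ∖ {50}) = ∅, so x is NOT a limit point.
  x = 51: open {48, 51} ∋ x has {48, 51} ∩ (A ∖ {51}) = ∅, so x is NOT a limit point.
Collecting: A' = ∅.


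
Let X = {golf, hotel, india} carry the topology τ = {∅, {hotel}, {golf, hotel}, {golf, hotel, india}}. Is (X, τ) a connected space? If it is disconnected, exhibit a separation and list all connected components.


(X, τ) is connected.

Find clopen sets (U ∈ τ with X ∖ U ∈ τ):
  U = ∅, X ∖ U = {golf, hotel, india} — both open, so U is clopen.
  U = {golf, hotel, india}, X ∖ U = ∅ — both open, so U is clopen.
Only trivial clopens (∅ and X) exist, so (X, τ) is connected.
Compute connected components by grouping points that agree on all clopens:
  component: {golf, hotel, india}


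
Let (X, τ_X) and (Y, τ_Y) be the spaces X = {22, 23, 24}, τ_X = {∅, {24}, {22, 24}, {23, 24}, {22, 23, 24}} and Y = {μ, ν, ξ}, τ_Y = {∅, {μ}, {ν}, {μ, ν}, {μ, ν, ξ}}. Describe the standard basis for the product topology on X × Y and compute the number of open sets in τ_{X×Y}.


Basis B = {∅ × ∅, {24} × {μ}, {24} × {ν}, {22, 24} × {μ}, {22, 24} × {ν}, {23, 24} × {μ}, {23, 24} × {ν}, {24} × {μ, ν}, {22, 23, 24} × {μ}, {22, 23, 24} × {ν}, {24} × {μ, ν, ξ}, {22, 24} × {μ, ν}, {23, 24} × {μ, ν}, {22, 24} × {μ, ν, ξ}, {22, 23, 24} × {μ, ν}, {23, 24} × {μ, ν, ξ}, {22, 23, 24} × {μ, ν, ξ}}; |τ_{X×Y}| = 50.

Enumerate products U × V with U ∈ τ_X, V ∈ τ_Y (deduplicated):
  ∅ × ∅ = {} (∅)
  {24} × {μ} = {(24,μ)}
  {24} × {ν} = {(24,ν)}
  {22, 24} × {μ} = {(22,μ), (24,μ)}
  {22, 24} × {ν} = {(22,ν), (24,ν)}
  {23, 24} × {μ} = {(23,μ), (24,μ)}
  {23, 24} × {ν} = {(23,ν), (24,ν)}
  {24} × {μ, ν} = {(24,μ), (24,ν)}
  {22, 23, 24} × {μ} = {(22,μ), (23,μ), (24,μ)}
  {22, 23, 24} × {ν} = {(22,ν), (23,ν), (24,ν)}
  {24} × {μ, ν, ξ} = {(24,μ), (24,ν), (24,ξ)}
  {22, 24} × {μ, ν} = {(22,μ), (22,ν), (24,μ), (24,ν)}
  {23, 24} × {μ, ν} = {(23,μ), (23,ν), (24,μ), (24,ν)}
  {22, 24} × {μ, ν, ξ} = {(22,μ), (22,ν), (22,ξ), (24,μ), (24,ν), (24,ξ)}
  {22, 23, 24} × {μ, ν} = {(22,μ), (22,ν), (23,μ), (23,ν), (24,μ), (24,ν)}
  {23, 24} × {μ, ν, ξ} = {(23,μ), (23,ν), (23,ξ), (24,μ), (24,ν), (24,ξ)}
  {22, 23, 24} × {μ, ν, ξ} = {(22,μ), (22,ν), (22,ξ), (23,μ), (23,ν), (23,ξ), (24,μ), (24,ν), (24,ξ)}
These 17 distinct sets form the basis B.
Close under arbitrary unions to get τ_{X×Y}; counting gives |τ_{X×Y}| = 50.


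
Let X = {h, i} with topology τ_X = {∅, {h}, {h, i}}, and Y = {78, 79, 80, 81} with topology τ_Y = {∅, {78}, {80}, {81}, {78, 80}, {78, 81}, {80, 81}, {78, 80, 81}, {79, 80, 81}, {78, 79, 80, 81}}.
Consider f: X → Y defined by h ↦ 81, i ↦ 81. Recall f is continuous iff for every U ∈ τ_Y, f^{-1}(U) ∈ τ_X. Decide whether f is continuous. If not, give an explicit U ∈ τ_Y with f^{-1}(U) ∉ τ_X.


f IS continuous.

Compute f^{-1}(U) for each U ∈ τ_Y:
  U = ∅: f^{-1}(U) = ∅ ∈ τ_X ✓.
  U = {78}: f^{-1}(U) = ∅ ∈ τ_X ✓.
  U = {80}: f^{-1}(U) = ∅ ∈ τ_X ✓.
  U = {81}: f^{-1}(U) = {h, i} ∈ τ_X ✓.
  U = {78, 80}: f^{-1}(U) = ∅ ∈ τ_X ✓.
  U = {78, 81}: f^{-1}(U) = {h, i} ∈ τ_X ✓.
  U = {80, 81}: f^{-1}(U) = {h, i} ∈ τ_X ✓.
  U = {78, 80, 81}: f^{-1}(U) = {h, i} ∈ τ_X ✓.
  U = {79, 80, 81}: f^{-1}(U) = {h, i} ∈ τ_X ✓.
  U = {78, 79, 80, 81}: f^{-1}(U) = {h, i} ∈ τ_X ✓.
Every preimage lies in τ_X, so f IS continuous.


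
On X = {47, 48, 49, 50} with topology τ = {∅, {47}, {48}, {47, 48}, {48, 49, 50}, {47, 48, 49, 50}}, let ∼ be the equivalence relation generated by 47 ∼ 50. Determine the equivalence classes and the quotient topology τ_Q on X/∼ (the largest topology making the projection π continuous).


X/∼ = {[47=50], [48], [49]}; |τ_Q| = 3.

Equivalence classes: [47=50], [48], [49].
Quotient map π: X → X/∼ sends 47 ↦ [47=50], 48 ↦ [48], 49 ↦ [49], 50 ↦ [47=50].
For each subset V ⊆ X/∼, compute π^{-1}(V) ⊆ X and check whether π^{-1}(V) ∈ τ. V is open in τ_Q iff π^{-1}(V) ∈ τ.
  V = {}: π^{-1}(V) = ∅ ∈ τ ✓.
  V = {[47=50]}: π^{-1}(V) = {47, 50} ∉ τ ✗.
  V = {[48]}: π^{-1}(V) = {48} ∈ τ ✓.
  V = {[47=50], [48]}: π^{-1}(V) = {47, 48, 50} ∉ τ ✗.
  V = {[49]}: π^{-1}(V) = {49} ∉ τ ✗.
  V = {[47=50], [49]}: π^{-1}(V) = {47, 49, 50} ∉ τ ✗.
  V = {[48], [49]}: π^{-1}(V) = {48, 49} ∉ τ ✗.
  V = {[47=50], [48], [49]}: π^{-1}(V) = {47, 48, 49, 50} ∈ τ ✓.
Open sets in the quotient: τ_Q = {{}, {[48]}, {[47=50], [48], [49]}} (3 elements).


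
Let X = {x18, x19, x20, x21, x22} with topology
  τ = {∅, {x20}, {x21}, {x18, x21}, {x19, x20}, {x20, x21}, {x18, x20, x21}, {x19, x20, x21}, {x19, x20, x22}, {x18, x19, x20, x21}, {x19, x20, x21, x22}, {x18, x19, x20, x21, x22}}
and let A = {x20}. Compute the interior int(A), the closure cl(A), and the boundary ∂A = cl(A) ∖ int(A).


int(A) = {x20}, cl(A) = {x19, x20, x22}, ∂A = {x19, x22}.

Closed sets in (X, τ) are complements of opens:
  closed(X, τ) = {∅, {x18}, {x22}, {x18, x21}, {x18, x22}, {x19, x22}, {x18, x19, x22}, {x18, x21, x22}, {x19, x20, x22}, {x18, x19, x20, x22}, {x18, x19, x21, x22}, {x18, x19, x20, x21, x22}}.
int(A) = ⋃ {U ∈ τ : U ⊆ A}. Opens contained in A: ∅, {x20}.
Taking the union of these: int(A) = {x20}.
cl(A) = ⋂ {C closed : A ⊆ C}. Closed sets containing A: {x19, x20, x22}, {x18, x19, x20, x22}, {x18, x19, x20, x21, x22}.
Intersecting these: cl(A) = {x19, x20, x22}.
∂A = cl(A) ∖ int(A) = {x19, x20, x22} ∖ {x20} = {x19, x22}.


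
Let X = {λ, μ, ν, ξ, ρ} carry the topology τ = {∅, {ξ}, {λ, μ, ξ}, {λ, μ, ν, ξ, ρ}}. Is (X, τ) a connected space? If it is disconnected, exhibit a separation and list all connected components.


(X, τ) is connected.

Find clopen sets (U ∈ τ with X ∖ U ∈ τ):
  U = ∅, X ∖ U = {λ, μ, ν, ξ, ρ} — both open, so U is clopen.
  U = {λ, μ, ν, ξ, ρ}, X ∖ U = ∅ — both open, so U is clopen.
Only trivial clopens (∅ and X) exist, so (X, τ) is connected.
Compute connected components by grouping points that agree on all clopens:
  component: {λ, μ, ν, ξ, ρ}


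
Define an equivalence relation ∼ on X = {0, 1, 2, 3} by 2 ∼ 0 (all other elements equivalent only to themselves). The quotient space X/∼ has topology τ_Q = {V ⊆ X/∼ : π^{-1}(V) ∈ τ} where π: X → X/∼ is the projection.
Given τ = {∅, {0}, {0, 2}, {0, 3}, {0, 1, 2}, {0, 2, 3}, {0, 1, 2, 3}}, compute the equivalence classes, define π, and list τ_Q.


X/∼ = {[0=2], [1], [3]}; |τ_Q| = 5.

Equivalence classes: [0=2], [1], [3].
Quotient map π: X → X/∼ sends 0 ↦ [0=2], 1 ↦ [1], 2 ↦ [0=2], 3 ↦ [3].
For each subset V ⊆ X/∼, compute π^{-1}(V) ⊆ X and check whether π^{-1}(V) ∈ τ. V is open in τ_Q iff π^{-1}(V) ∈ τ.
  V = {}: π^{-1}(V) = ∅ ∈ τ ✓.
  V = {[0=2]}: π^{-1}(V) = {0, 2} ∈ τ ✓.
  V = {[1]}: π^{-1}(V) = {1} ∉ τ ✗.
  V = {[0=2], [1]}: π^{-1}(V) = {0, 1, 2} ∈ τ ✓.
  V = {[3]}: π^{-1}(V) = {3} ∉ τ ✗.
  V = {[0=2], [3]}: π^{-1}(V) = {0, 2, 3} ∈ τ ✓.
  V = {[1], [3]}: π^{-1}(V) = {1, 3} ∉ τ ✗.
  V = {[0=2], [1], [3]}: π^{-1}(V) = {0, 1, 2, 3} ∈ τ ✓.
Open sets in the quotient: τ_Q = {{}, {[0=2]}, {[0=2], [1]}, {[0=2], [3]}, {[0=2], [1], [3]}} (5 elements).


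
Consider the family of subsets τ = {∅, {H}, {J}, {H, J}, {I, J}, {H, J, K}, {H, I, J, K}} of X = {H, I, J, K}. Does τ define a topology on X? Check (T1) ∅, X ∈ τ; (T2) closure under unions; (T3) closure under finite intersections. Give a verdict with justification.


τ is NOT a topology on X.

Axiom (T1): ∅ ∈ τ? Yes; X ∈ τ? Yes.
Axiom (T2/T3): check pairwise unions and intersections of members of τ.
Counterexample for (T2): {H} ∪ {I, J} = {H, I, J} ∉ τ. Therefore τ is NOT a topology.


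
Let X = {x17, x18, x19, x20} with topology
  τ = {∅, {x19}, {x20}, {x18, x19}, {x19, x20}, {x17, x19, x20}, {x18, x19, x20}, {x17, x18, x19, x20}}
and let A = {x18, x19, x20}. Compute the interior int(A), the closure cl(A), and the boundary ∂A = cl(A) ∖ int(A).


int(A) = {x18, x19, x20}, cl(A) = {x17, x18, x19, x20}, ∂A = {x17}.

Closed sets in (X, τ) are complements of opens:
  closed(X, τ) = {∅, {x17}, {x18}, {x17, x18}, {x17, x20}, {x17, x18, x19}, {x17, x18, x20}, {x17, x18, x19, x20}}.
int(A) = ⋃ {U ∈ τ : U ⊆ A}. Opens contained in A: ∅, {x19}, {x20}, {x18, x19}, {x19, x20}, {x18, x19, x20}.
Taking the union of these: int(A) = {x18, x19, x20}.
cl(A) = ⋂ {C closed : A ⊆ C}. Closed sets containing A: {x17, x18, x19, x20}.
Intersecting these: cl(A) = {x17, x18, x19, x20}.
∂A = cl(A) ∖ int(A) = {x17, x18, x19, x20} ∖ {x18, x19, x20} = {x17}.


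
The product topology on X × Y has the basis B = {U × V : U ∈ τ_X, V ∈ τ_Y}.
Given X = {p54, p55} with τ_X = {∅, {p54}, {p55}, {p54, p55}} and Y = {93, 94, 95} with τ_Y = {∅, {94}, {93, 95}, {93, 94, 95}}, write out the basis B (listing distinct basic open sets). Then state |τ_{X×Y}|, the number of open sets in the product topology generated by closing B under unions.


Basis B = {∅ × ∅, {p54} × {94}, {p55} × {94}, {p54} × {93, 95}, {p54, p55} × {94}, {p55} × {93, 95}, {p54} × {93, 94, 95}, {p55} × {93, 94, 95}, {p54, p55} × {93, 95}, {p54, p55} × {93, 94, 95}}; |τ_{X×Y}| = 16.

Enumerate products U × V with U ∈ τ_X, V ∈ τ_Y (deduplicated):
  ∅ × ∅ = {} (∅)
  {p54} × {94} = {(p54,94)}
  {p55} × {94} = {(p55,94)}
  {p54} × {93, 95} = {(p54,93), (p54,95)}
  {p54, p55} × {94} = {(p54,94), (p55,94)}
  {p55} × {93, 95} = {(p55,93), (p55,95)}
  {p54} × {93, 94, 95} = {(p54,93), (p54,94), (p54,95)}
  {p55} × {93, 94, 95} = {(p55,93), (p55,94), (p55,95)}
  {p54, p55} × {93, 95} = {(p54,93), (p54,95), (p55,93), (p55,95)}
  {p54, p55} × {93, 94, 95} = {(p54,93), (p54,94), (p54,95), (p55,93), (p55,94), (p55,95)}
These 10 distinct sets form the basis B.
Close under arbitrary unions to get τ_{X×Y}; counting gives |τ_{X×Y}| = 16.


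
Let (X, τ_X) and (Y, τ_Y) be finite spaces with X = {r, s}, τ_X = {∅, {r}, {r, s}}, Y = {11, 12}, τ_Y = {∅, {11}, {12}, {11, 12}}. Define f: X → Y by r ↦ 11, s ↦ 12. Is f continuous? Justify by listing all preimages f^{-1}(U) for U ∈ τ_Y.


f is NOT continuous.

Compute f^{-1}(U) for each U ∈ τ_Y:
  U = ∅: f^{-1}(U) = ∅ ∈ τ_X ✓.
  U = {11}: f^{-1}(U) = {r} ∈ τ_X ✓.
  U = {12}: f^{-1}(U) = {s} ∉ τ_X ✗.
  U = {11, 12}: f^{-1}(U) = {r, s} ∈ τ_X ✓.
Found U = {12} with f^{-1}(U) = {s} not in τ_X. Therefore f is NOT continuous.


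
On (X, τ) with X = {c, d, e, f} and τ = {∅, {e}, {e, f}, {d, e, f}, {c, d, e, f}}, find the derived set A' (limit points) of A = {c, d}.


A' = {c}

For each x ∈ X, list the open sets U ∈ τ with x ∈ U, then check whether U ∩ (A ∖ {x}) ≠ ∅ for every such U.
  x = c: opens ∋ x are {c, d, e, f}; each meets A ∖ {c}, so x IS a limit point.
  x = d: open {d, e, f} ∋ x has {d, e, f} ∩ (A ∖ {d}) = ∅, so x is NOT a limit point.
  x = e: open {e} ∋ x has {e} ∩ (A ∖ {e}) = ∅, so x is NOT a limit point.
  x = f: open {e, f} ∋ x has {e, f} ∩ (A ∖ {f}) = ∅, so x is NOT a limit point.
Collecting: A' = {c}.


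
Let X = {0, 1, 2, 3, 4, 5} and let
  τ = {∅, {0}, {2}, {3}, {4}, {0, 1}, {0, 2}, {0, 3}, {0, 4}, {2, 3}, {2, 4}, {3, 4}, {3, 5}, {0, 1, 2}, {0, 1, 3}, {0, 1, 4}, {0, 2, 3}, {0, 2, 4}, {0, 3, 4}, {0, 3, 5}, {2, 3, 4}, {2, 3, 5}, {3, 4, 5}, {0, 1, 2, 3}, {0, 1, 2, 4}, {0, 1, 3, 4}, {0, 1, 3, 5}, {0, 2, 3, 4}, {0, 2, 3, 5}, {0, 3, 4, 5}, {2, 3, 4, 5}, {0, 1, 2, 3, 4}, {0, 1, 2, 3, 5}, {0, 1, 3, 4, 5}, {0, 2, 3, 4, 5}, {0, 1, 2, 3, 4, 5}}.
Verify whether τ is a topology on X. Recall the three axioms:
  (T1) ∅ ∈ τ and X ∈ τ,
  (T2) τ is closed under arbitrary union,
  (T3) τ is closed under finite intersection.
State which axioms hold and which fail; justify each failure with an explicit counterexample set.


τ IS a topology on X.

Axiom (T1): ∅ ∈ τ? Yes; X ∈ τ? Yes.
Axiom (T2/T3): check pairwise unions and intersections of members of τ.
All pairwise intersections and unions checked — each lies in τ. Therefore τ satisfies (T1), (T2), (T3): it IS a topology on X.


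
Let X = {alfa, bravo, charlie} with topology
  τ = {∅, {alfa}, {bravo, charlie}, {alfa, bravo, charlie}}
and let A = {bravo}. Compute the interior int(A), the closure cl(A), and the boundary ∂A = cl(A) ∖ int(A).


int(A) = ∅, cl(A) = {bravo, charlie}, ∂A = {bravo, charlie}.

Closed sets in (X, τ) are complements of opens:
  closed(X, τ) = {∅, {alfa}, {bravo, charlie}, {alfa, bravo, charlie}}.
int(A) = ⋃ {U ∈ τ : U ⊆ A}. Opens contained in A: ∅.
Taking the union of these: int(A) = ∅.
cl(A) = ⋂ {C closed : A ⊆ C}. Closed sets containing A: {bravo, charlie}, {alfa, bravo, charlie}.
Intersecting these: cl(A) = {bravo, charlie}.
∂A = cl(A) ∖ int(A) = {bravo, charlie} ∖ ∅ = {bravo, charlie}.


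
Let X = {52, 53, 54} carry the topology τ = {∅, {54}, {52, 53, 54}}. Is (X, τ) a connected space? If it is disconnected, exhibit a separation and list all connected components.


(X, τ) is connected.

Find clopen sets (U ∈ τ with X ∖ U ∈ τ):
  U = ∅, X ∖ U = {52, 53, 54} — both open, so U is clopen.
  U = {52, 53, 54}, X ∖ U = ∅ — both open, so U is clopen.
Only trivial clopens (∅ and X) exist, so (X, τ) is connected.
Compute connected components by grouping points that agree on all clopens:
  component: {52, 53, 54}


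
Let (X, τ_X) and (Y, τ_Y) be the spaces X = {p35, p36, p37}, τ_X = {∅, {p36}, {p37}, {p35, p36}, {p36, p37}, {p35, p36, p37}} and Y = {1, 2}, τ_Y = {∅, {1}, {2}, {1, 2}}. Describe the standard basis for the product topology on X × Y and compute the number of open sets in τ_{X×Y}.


Basis B = {∅ × ∅, {p36} × {1}, {p36} × {2}, {p37} × {1}, {p37} × {2}, {p35, p36} × {1}, {p35, p36} × {2}, {p36} × {1, 2}, {p36, p37} × {1}, {p36, p37} × {2}, {p37} × {1, 2}, {p35, p36, p37} × {1}, {p35, p36, p37} × {2}, {p35, p36} × {1, 2}, {p36, p37} × {1, 2}, {p35, p36, p37} × {1, 2}}; |τ_{X×Y}| = 36.

Enumerate products U × V with U ∈ τ_X, V ∈ τ_Y (deduplicated):
  ∅ × ∅ = {} (∅)
  {p36} × {1} = {(p36,1)}
  {p36} × {2} = {(p36,2)}
  {p37} × {1} = {(p37,1)}
  {p37} × {2} = {(p37,2)}
  {p35, p36} × {1} = {(p35,1), (p36,1)}
  {p35, p36} × {2} = {(p35,2), (p36,2)}
  {p36} × {1, 2} = {(p36,1), (p36,2)}
  {p36, p37} × {1} = {(p36,1), (p37,1)}
  {p36, p37} × {2} = {(p36,2), (p37,2)}
  {p37} × {1, 2} = {(p37,1), (p37,2)}
  {p35, p36, p37} × {1} = {(p35,1), (p36,1), (p37,1)}
  {p35, p36, p37} × {2} = {(p35,2), (p36,2), (p37,2)}
  {p35, p36} × {1, 2} = {(p35,1), (p35,2), (p36,1), (p36,2)}
  {p36, p37} × {1, 2} = {(p36,1), (p36,2), (p37,1), (p37,2)}
  {p35, p36, p37} × {1, 2} = {(p35,1), (p35,2), (p36,1), (p36,2), (p37,1), (p37,2)}
These 16 distinct sets form the basis B.
Close under arbitrary unions to get τ_{X×Y}; counting gives |τ_{X×Y}| = 36.


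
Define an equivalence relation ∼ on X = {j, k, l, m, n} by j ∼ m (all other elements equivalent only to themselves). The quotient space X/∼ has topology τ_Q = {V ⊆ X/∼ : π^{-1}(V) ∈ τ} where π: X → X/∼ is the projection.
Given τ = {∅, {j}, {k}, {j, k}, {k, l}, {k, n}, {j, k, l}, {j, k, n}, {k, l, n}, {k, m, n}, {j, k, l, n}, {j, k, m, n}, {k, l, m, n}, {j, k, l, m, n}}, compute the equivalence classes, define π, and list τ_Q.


X/∼ = {[j=m], [k], [l], [n]}; |τ_Q| = 7.

Equivalence classes: [j=m], [k], [l], [n].
Quotient map π: X → X/∼ sends j ↦ [j=m], k ↦ [k], l ↦ [l], m ↦ [j=m], n ↦ [n].
For each subset V ⊆ X/∼, compute π^{-1}(V) ⊆ X and check whether π^{-1}(V) ∈ τ. V is open in τ_Q iff π^{-1}(V) ∈ τ.
  V = {}: π^{-1}(V) = ∅ ∈ τ ✓.
  V = {[j=m]}: π^{-1}(V) = {j, m} ∉ τ ✗.
  V = {[k]}: π^{-1}(V) = {k} ∈ τ ✓.
  V = {[j=m], [k]}: π^{-1}(V) = {j, k, m} ∉ τ ✗.
  V = {[l]}: π^{-1}(V) = {l} ∉ τ ✗.
  V = {[j=m], [l]}: π^{-1}(V) = {j, l, m} ∉ τ ✗.
  V = {[k], [l]}: π^{-1}(V) = {k, l} ∈ τ ✓.
  V = {[j=m], [k], [l]}: π^{-1}(V) = {j, k, l, m} ∉ τ ✗.
  V = {[n]}: π^{-1}(V) = {n} ∉ τ ✗.
  V = {[j=m], [n]}: π^{-1}(V) = {j, m, n} ∉ τ ✗.
  V = {[k], [n]}: π^{-1}(V) = {k, n} ∈ τ ✓.
  V = {[j=m], [k], [n]}: π^{-1}(V) = {j, k, m, n} ∈ τ ✓.
  V = {[l], [n]}: π^{-1}(V) = {l, n} ∉ τ ✗.
  V = {[j=m], [l], [n]}: π^{-1}(V) = {j, l, m, n} ∉ τ ✗.
  V = {[k], [l], [n]}: π^{-1}(V) = {k, l, n} ∈ τ ✓.
  V = {[j=m], [k], [l], [n]}: π^{-1}(V) = {j, k, l, m, n} ∈ τ ✓.
Open sets in the quotient: τ_Q = {{}, {[k]}, {[k], [l]}, {[k], [n]}, {[j=m], [k], [n]}, {[k], [l], [n]}, {[j=m], [k], [l], [n]}} (7 elements).


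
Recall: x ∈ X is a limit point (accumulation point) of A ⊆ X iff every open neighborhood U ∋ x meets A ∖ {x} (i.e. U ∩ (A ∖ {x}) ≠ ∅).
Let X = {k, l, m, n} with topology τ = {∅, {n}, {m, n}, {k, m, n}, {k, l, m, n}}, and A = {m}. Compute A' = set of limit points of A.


A' = {k, l}

For each x ∈ X, list the open sets U ∈ τ with x ∈ U, then check whether U ∩ (A ∖ {x}) ≠ ∅ for every such U.
  x = k: opens ∋ x are {k, m, n}, {k, l, m, n}; each meets A ∖ {k}, so x IS a limit point.
  x = l: opens ∋ x are {k, l, m, n}; each meets A ∖ {l}, so x IS a limit point.
  x = m: open {m, n} ∋ x has {m, n} ∩ (A ∖ {m}) = ∅, so x is NOT a limit point.
  x = n: open {n} ∋ x has {n} ∩ (A ∖ {n}) = ∅, so x is NOT a limit point.
Collecting: A' = {k, l}.


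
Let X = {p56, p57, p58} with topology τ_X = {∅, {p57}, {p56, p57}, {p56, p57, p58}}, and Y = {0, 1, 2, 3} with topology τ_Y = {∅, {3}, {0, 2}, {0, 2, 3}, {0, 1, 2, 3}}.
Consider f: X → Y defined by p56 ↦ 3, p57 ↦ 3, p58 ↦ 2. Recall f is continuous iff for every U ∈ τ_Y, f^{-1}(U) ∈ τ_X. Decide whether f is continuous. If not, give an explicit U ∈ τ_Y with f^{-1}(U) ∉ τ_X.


f is NOT continuous.

Compute f^{-1}(U) for each U ∈ τ_Y:
  U = ∅: f^{-1}(U) = ∅ ∈ τ_X ✓.
  U = {3}: f^{-1}(U) = {p56, p57} ∈ τ_X ✓.
  U = {0, 2}: f^{-1}(U) = {p58} ∉ τ_X ✗.
  U = {0, 2, 3}: f^{-1}(U) = {p56, p57, p58} ∈ τ_X ✓.
  U = {0, 1, 2, 3}: f^{-1}(U) = {p56, p57, p58} ∈ τ_X ✓.
Found U = {0, 2} with f^{-1}(U) = {p58} not in τ_X. Therefore f is NOT continuous.


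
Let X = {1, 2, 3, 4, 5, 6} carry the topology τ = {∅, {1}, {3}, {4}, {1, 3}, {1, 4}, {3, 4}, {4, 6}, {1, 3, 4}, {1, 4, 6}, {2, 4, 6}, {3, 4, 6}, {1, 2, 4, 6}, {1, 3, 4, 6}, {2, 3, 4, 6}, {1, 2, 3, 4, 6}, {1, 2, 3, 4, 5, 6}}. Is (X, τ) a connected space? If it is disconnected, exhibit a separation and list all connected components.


(X, τ) is connected.

Find clopen sets (U ∈ τ with X ∖ U ∈ τ):
  U = ∅, X ∖ U = {1, 2, 3, 4, 5, 6} — both open, so U is clopen.
  U = {1, 2, 3, 4, 5, 6}, X ∖ U = ∅ — both open, so U is clopen.
Only trivial clopens (∅ and X) exist, so (X, τ) is connected.
Compute connected components by grouping points that agree on all clopens:
  component: {1, 2, 3, 4, 5, 6}


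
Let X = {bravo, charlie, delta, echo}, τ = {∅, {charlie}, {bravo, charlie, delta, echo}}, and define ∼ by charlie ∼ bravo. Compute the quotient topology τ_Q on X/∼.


X/∼ = {[bravo=charlie], [delta], [echo]}; |τ_Q| = 2.

Equivalence classes: [bravo=charlie], [delta], [echo].
Quotient map π: X → X/∼ sends bravo ↦ [bravo=charlie], charlie ↦ [bravo=charlie], delta ↦ [delta], echo ↦ [echo].
For each subset V ⊆ X/∼, compute π^{-1}(V) ⊆ X and check whether π^{-1}(V) ∈ τ. V is open in τ_Q iff π^{-1}(V) ∈ τ.
  V = {}: π^{-1}(V) = ∅ ∈ τ ✓.
  V = {[bravo=charlie]}: π^{-1}(V) = {bravo, charlie} ∉ τ ✗.
  V = {[delta]}: π^{-1}(V) = {delta} ∉ τ ✗.
  V = {[bravo=charlie], [delta]}: π^{-1}(V) = {bravo, charlie, delta} ∉ τ ✗.
  V = {[echo]}: π^{-1}(V) = {echo} ∉ τ ✗.
  V = {[bravo=charlie], [echo]}: π^{-1}(V) = {bravo, charlie, echo} ∉ τ ✗.
  V = {[delta], [echo]}: π^{-1}(V) = {delta, echo} ∉ τ ✗.
  V = {[bravo=charlie], [delta], [echo]}: π^{-1}(V) = {bravo, charlie, delta, echo} ∈ τ ✓.
Open sets in the quotient: τ_Q = {{}, {[bravo=charlie], [delta], [echo]}} (2 elements).


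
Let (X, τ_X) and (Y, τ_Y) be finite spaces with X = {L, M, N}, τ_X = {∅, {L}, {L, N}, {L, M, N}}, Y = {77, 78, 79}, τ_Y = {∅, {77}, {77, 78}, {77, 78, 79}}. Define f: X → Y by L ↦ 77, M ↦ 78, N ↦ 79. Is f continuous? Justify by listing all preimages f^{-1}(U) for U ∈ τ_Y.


f is NOT continuous.

Compute f^{-1}(U) for each U ∈ τ_Y:
  U = ∅: f^{-1}(U) = ∅ ∈ τ_X ✓.
  U = {77}: f^{-1}(U) = {L} ∈ τ_X ✓.
  U = {77, 78}: f^{-1}(U) = {L, M} ∉ τ_X ✗.
  U = {77, 78, 79}: f^{-1}(U) = {L, M, N} ∈ τ_X ✓.
Found U = {77, 78} with f^{-1}(U) = {L, M} not in τ_X. Therefore f is NOT continuous.


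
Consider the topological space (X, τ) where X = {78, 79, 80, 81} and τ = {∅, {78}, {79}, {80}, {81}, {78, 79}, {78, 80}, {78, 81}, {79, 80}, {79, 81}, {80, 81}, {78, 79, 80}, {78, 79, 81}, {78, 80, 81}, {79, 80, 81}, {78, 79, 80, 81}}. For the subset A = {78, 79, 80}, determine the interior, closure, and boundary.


int(A) = {78, 79, 80}, cl(A) = {78, 79, 80}, ∂A = ∅.

Closed sets in (X, τ) are complements of opens:
  closed(X, τ) = {∅, {78}, {79}, {80}, {81}, {78, 79}, {78, 80}, {78, 81}, {79, 80}, {79, 81}, {80, 81}, {78, 79, 80}, {78, 79, 81}, {78, 80, 81}, {79, 80, 81}, {78, 79, 80, 81}}.
int(A) = ⋃ {U ∈ τ : U ⊆ A}. Opens contained in A: ∅, {78}, {79}, {80}, {78, 79}, {78, 80}, {79, 80}, {78, 79, 80}.
Taking the union of these: int(A) = {78, 79, 80}.
cl(A) = ⋂ {C closed : A ⊆ C}. Closed sets containing A: {78, 79, 80}, {78, 79, 80, 81}.
Intersecting these: cl(A) = {78, 79, 80}.
∂A = cl(A) ∖ int(A) = {78, 79, 80} ∖ {78, 79, 80} = ∅.


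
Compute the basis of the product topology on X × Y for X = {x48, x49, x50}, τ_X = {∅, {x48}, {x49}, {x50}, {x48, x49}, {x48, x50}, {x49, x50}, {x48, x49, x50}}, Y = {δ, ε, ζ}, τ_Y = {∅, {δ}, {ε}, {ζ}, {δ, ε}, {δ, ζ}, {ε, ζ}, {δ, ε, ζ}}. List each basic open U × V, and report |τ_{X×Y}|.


Basis B = {∅ × ∅, {x48} × {δ}, {x48} × {ε}, {x48} × {ζ}, {x49} × {δ}, {x49} × {ε}, {x49} × {ζ}, {x50} × {δ}, {x50} × {ε}, {x50} × {ζ}, {x48} × {δ, ε}, {x48} × {δ, ζ}, {x48, x49} × {δ}, {x48, x50} × {δ}, {x48} × {ε, ζ}, {x48, x49} × {ε}, {x48, x50} × {ε}, {x48, x49} × {ζ}, {x48, x50} × {ζ}, {x49} × {δ, ε}, {x49} × {δ, ζ}, {x49, x50} × {δ}, {x49} × {ε, ζ}, {x49, x50} × {ε}, {x49, x50} × {ζ}, {x50} × {δ, ε}, {x50} × {δ, ζ}, {x50} × {ε, ζ}, {x48} × {δ, ε, ζ}, {x48, x49, x50} × {δ}, {x48, x49, x50} × {ε}, {x48, x49, x50} × {ζ}, {x49} × {δ, ε, ζ}, {x50} × {δ, ε, ζ}, {x48, x49} × {δ, ε}, {x48, x50} × {δ, ε}, {x48, x49} × {δ, ζ}, {x48, x50} × {δ, ζ}, {x48, x49} × {ε, ζ}, {x48, x50} × {ε, ζ}, {x49, x50} × {δ, ε}, {x49, x50} × {δ, ζ}, {x49, x50} × {ε, ζ}, {x48, x49} × {δ, ε, ζ}, {x48, x50} × {δ, ε, ζ}, {x48, x49, x50} × {δ, ε}, {x48, x49, x50} × {δ, ζ}, {x48, x49, x50} × {ε, ζ}, {x49, x50} × {δ, ε, ζ}, {x48, x49, x50} × {δ, ε, ζ}}; |τ_{X×Y}| = 512.

Enumerate products U × V with U ∈ τ_X, V ∈ τ_Y (deduplicated):
  ∅ × ∅ = {} (∅)
  {x48} × {δ} = {(x48,δ)}
  {x48} × {ε} = {(x48,ε)}
  {x48} × {ζ} = {(x48,ζ)}
  {x49} × {δ} = {(x49,δ)}
  {x49} × {ε} = {(x49,ε)}
  {x49} × {ζ} = {(x49,ζ)}
  {x50} × {δ} = {(x50,δ)}
  {x50} × {ε} = {(x50,ε)}
  {x50} × {ζ} = {(x50,ζ)}
  {x48} × {δ, ε} = {(x48,δ), (x48,ε)}
  {x48} × {δ, ζ} = {(x48,δ), (x48,ζ)}
  {x48, x49} × {δ} = {(x48,δ), (x49,δ)}
  {x48, x50} × {δ} = {(x48,δ), (x50,δ)}
  {x48} × {ε, ζ} = {(x48,ε), (x48,ζ)}
  {x48, x49} × {ε} = {(x48,ε), (x49,ε)}
  {x48, x50} × {ε} = {(x48,ε), (x50,ε)}
  {x48, x49} × {ζ} = {(x48,ζ), (x49,ζ)}
  {x48, x50} × {ζ} = {(x48,ζ), (x50,ζ)}
  {x49} × {δ, ε} = {(x49,δ), (x49,ε)}
  {x49} × {δ, ζ} = {(x49,δ), (x49,ζ)}
  {x49, x50} × {δ} = {(x49,δ), (x50,δ)}
  {x49} × {ε, ζ} = {(x49,ε), (x49,ζ)}
  {x49, x50} × {ε} = {(x49,ε), (x50,ε)}
  {x49, x50} × {ζ} = {(x49,ζ), (x50,ζ)}
  {x50} × {δ, ε} = {(x50,δ), (x50,ε)}
  {x50} × {δ, ζ} = {(x50,δ), (x50,ζ)}
  {x50} × {ε, ζ} = {(x50,ε), (x50,ζ)}
  {x48} × {δ, ε, ζ} = {(x48,δ), (x48,ε), (x48,ζ)}
  {x48, x49, x50} × {δ} = {(x48,δ), (x49,δ), (x50,δ)}
  {x48, x49, x50} × {ε} = {(x48,ε), (x49,ε), (x50,ε)}
  {x48, x49, x50} × {ζ} = {(x48,ζ), (x49,ζ), (x50,ζ)}
  {x49} × {δ, ε, ζ} = {(x49,δ), (x49,ε), (x49,ζ)}
  {x50} × {δ, ε, ζ} = {(x50,δ), (x50,ε), (x50,ζ)}
  {x48, x49} × {δ, ε} = {(x48,δ), (x48,ε), (x49,δ), (x49,ε)}
  {x48, x50} × {δ, ε} = {(x48,δ), (x48,ε), (x50,δ), (x50,ε)}
  {x48, x49} × {δ, ζ} = {(x48,δ), (x48,ζ), (x49,δ), (x49,ζ)}
  {x48, x50} × {δ, ζ} = {(x48,δ), (x48,ζ), (x50,δ), (x50,ζ)}
  {x48, x49} × {ε, ζ} = {(x48,ε), (x48,ζ), (x49,ε), (x49,ζ)}
  {x48, x50} × {ε, ζ} = {(x48,ε), (x48,ζ), (x50,ε), (x50,ζ)}
  {x49, x50} × {δ, ε} = {(x49,δ), (x49,ε), (x50,δ), (x50,ε)}
  {x49, x50} × {δ, ζ} = {(x49,δ), (x49,ζ), (x50,δ), (x50,ζ)}
  {x49, x50} × {ε, ζ} = {(x49,ε), (x49,ζ), (x50,ε), (x50,ζ)}
  {x48, x49} × {δ, ε, ζ} = {(x48,δ), (x48,ε), (x48,ζ), (x49,δ), (x49,ε), (x49,ζ)}
  {x48, x50} × {δ, ε, ζ} = {(x48,δ), (x48,ε), (x48,ζ), (x50,δ), (x50,ε), (x50,ζ)}
  {x48, x49, x50} × {δ, ε} = {(x48,δ), (x48,ε), (x49,δ), (x49,ε), (x50,δ), (x50,ε)}
  {x48, x49, x50} × {δ, ζ} = {(x48,δ), (x48,ζ), (x49,δ), (x49,ζ), (x50,δ), (x50,ζ)}
  {x48, x49, x50} × {ε, ζ} = {(x48,ε), (x48,ζ), (x49,ε), (x49,ζ), (x50,ε), (x50,ζ)}
  {x49, x50} × {δ, ε, ζ} = {(x49,δ), (x49,ε), (x49,ζ), (x50,δ), (x50,ε), (x50,ζ)}
  {x48, x49, x50} × {δ, ε, ζ} = {(x48,δ), (x48,ε), (x48,ζ), (x49,δ), (x49,ε), (x49,ζ), (x50,δ), (x50,ε), (x50,ζ)}
These 50 distinct sets form the basis B.
Close under arbitrary unions to get τ_{X×Y}; counting gives |τ_{X×Y}| = 512.


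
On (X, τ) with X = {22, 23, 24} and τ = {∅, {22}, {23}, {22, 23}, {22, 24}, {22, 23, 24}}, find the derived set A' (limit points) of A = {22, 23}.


A' = {24}

For each x ∈ X, list the open sets U ∈ τ with x ∈ U, then check whether U ∩ (A ∖ {x}) ≠ ∅ for every such U.
  x = 22: open {22} ∋ x has {22} ∩ (A ∖ {22}) = ∅, so x is NOT a limit point.
  x = 23: open {23} ∋ x has {23} ∩ (A ∖ {23}) = ∅, so x is NOT a limit point.
  x = 24: opens ∋ x are {22, 24}, {22, 23, 24}; each meets A ∖ {24}, so x IS a limit point.
Collecting: A' = {24}.


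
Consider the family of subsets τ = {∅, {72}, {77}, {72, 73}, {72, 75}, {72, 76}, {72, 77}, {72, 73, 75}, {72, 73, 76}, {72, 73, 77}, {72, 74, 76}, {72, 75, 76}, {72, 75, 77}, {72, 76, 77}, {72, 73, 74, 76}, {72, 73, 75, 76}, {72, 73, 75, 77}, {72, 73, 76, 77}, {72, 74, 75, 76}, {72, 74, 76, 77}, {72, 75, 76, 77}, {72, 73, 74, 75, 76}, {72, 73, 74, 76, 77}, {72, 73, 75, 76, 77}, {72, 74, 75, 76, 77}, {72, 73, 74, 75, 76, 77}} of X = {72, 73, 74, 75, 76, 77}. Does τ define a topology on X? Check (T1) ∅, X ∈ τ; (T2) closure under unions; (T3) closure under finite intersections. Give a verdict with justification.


τ IS a topology on X.

Axiom (T1): ∅ ∈ τ? Yes; X ∈ τ? Yes.
Axiom (T2/T3): check pairwise unions and intersections of members of τ.
All pairwise intersections and unions checked — each lies in τ. Therefore τ satisfies (T1), (T2), (T3): it IS a topology on X.


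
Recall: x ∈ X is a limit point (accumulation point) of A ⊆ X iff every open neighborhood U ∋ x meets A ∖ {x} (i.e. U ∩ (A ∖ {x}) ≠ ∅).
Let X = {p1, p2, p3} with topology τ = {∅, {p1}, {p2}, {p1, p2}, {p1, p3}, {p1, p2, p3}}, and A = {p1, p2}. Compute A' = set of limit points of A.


A' = {p3}

For each x ∈ X, list the open sets U ∈ τ with x ∈ U, then check whether U ∩ (A ∖ {x}) ≠ ∅ for every such U.
  x = p1: open {p1} ∋ x has {p1} ∩ (A ∖ {p1}) = ∅, so x is NOT a limit point.
  x = p2: open {p2} ∋ x has {p2} ∩ (A ∖ {p2}) = ∅, so x is NOT a limit point.
  x = p3: opens ∋ x are {p1, p3}, {p1, p2, p3}; each meets A ∖ {p3}, so x IS a limit point.
Collecting: A' = {p3}.


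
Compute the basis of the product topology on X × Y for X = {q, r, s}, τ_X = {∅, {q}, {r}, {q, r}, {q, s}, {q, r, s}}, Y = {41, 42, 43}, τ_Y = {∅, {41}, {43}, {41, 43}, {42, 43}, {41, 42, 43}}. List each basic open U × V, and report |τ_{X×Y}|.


Basis B = {∅ × ∅, {q} × {41}, {q} × {43}, {r} × {41}, {r} × {43}, {q} × {41, 43}, {q, r} × {41}, {q, s} × {41}, {q} × {42, 43}, {q, r} × {43}, {q, s} × {43}, {r} × {41, 43}, {r} × {42, 43}, {q} × {41, 42, 43}, {q, r, s} × {41}, {q, r, s} × {43}, {r} × {41, 42, 43}, {q, r} × {41, 43}, {q, s} × {41, 43}, {q, r} × {42, 43}, {q, s} × {42, 43}, {q, r} × {41, 42, 43}, {q, s} × {41, 42, 43}, {q, r, s} × {41, 43}, {q, r, s} × {42, 43}, {q, r, s} × {41, 42, 43}}; |τ_{X×Y}| = 108.

Enumerate products U × V with U ∈ τ_X, V ∈ τ_Y (deduplicated):
  ∅ × ∅ = {} (∅)
  {q} × {41} = {(q,41)}
  {q} × {43} = {(q,43)}
  {r} × {41} = {(r,41)}
  {r} × {43} = {(r,43)}
  {q} × {41, 43} = {(q,41), (q,43)}
  {q, r} × {41} = {(q,41), (r,41)}
  {q, s} × {41} = {(q,41), (s,41)}
  {q} × {42, 43} = {(q,42), (q,43)}
  {q, r} × {43} = {(q,43), (r,43)}
  {q, s} × {43} = {(q,43), (s,43)}
  {r} × {41, 43} = {(r,41), (r,43)}
  {r} × {42, 43} = {(r,42), (r,43)}
  {q} × {41, 42, 43} = {(q,41), (q,42), (q,43)}
  {q, r, s} × {41} = {(q,41), (r,41), (s,41)}
  {q, r, s} × {43} = {(q,43), (r,43), (s,43)}
  {r} × {41, 42, 43} = {(r,41), (r,42), (r,43)}
  {q, r} × {41, 43} = {(q,41), (q,43), (r,41), (r,43)}
  {q, s} × {41, 43} = {(q,41), (q,43), (s,41), (s,43)}
  {q, r} × {42, 43} = {(q,42), (q,43), (r,42), (r,43)}
  {q, s} × {42, 43} = {(q,42), (q,43), (s,42), (s,43)}
  {q, r} × {41, 42, 43} = {(q,41), (q,42), (q,43), (r,41), (r,42), (r,43)}
  {q, s} × {41, 42, 43} = {(q,41), (q,42), (q,43), (s,41), (s,42), (s,43)}
  {q, r, s} × {41, 43} = {(q,41), (q,43), (r,41), (r,43), (s,41), (s,43)}
  {q, r, s} × {42, 43} = {(q,42), (q,43), (r,42), (r,43), (s,42), (s,43)}
  {q, r, s} × {41, 42, 43} = {(q,41), (q,42), (q,43), (r,41), (r,42), (r,43), (s,41), (s,42), (s,43)}
These 26 distinct sets form the basis B.
Close under arbitrary unions to get τ_{X×Y}; counting gives |τ_{X×Y}| = 108.


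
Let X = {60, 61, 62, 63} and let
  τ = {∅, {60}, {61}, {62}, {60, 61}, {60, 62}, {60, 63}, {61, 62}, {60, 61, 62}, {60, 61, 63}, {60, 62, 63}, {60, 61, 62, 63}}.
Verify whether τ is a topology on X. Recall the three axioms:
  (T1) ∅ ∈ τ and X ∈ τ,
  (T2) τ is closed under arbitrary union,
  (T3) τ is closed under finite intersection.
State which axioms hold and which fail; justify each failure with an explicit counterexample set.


τ IS a topology on X.

Axiom (T1): ∅ ∈ τ? Yes; X ∈ τ? Yes.
Axiom (T2/T3): check pairwise unions and intersections of members of τ.
All pairwise intersections and unions checked — each lies in τ. Therefore τ satisfies (T1), (T2), (T3): it IS a topology on X.


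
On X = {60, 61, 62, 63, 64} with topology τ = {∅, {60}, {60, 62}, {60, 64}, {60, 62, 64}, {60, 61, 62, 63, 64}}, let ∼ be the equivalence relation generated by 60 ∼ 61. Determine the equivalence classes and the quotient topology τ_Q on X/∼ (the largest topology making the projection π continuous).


X/∼ = {[60=61], [62], [63], [64]}; |τ_Q| = 2.

Equivalence classes: [60=61], [62], [63], [64].
Quotient map π: X → X/∼ sends 60 ↦ [60=61], 61 ↦ [60=61], 62 ↦ [62], 63 ↦ [63], 64 ↦ [64].
For each subset V ⊆ X/∼, compute π^{-1}(V) ⊆ X and check whether π^{-1}(V) ∈ τ. V is open in τ_Q iff π^{-1}(V) ∈ τ.
  V = {}: π^{-1}(V) = ∅ ∈ τ ✓.
  V = {[60=61]}: π^{-1}(V) = {60, 61} ∉ τ ✗.
  V = {[62]}: π^{-1}(V) = {62} ∉ τ ✗.
  V = {[60=61], [62]}: π^{-1}(V) = {60, 61, 62} ∉ τ ✗.
  V = {[63]}: π^{-1}(V) = {63} ∉ τ ✗.
  V = {[60=61], [63]}: π^{-1}(V) = {60, 61, 63} ∉ τ ✗.
  V = {[62], [63]}: π^{-1}(V) = {62, 63} ∉ τ ✗.
  V = {[60=61], [62], [63]}: π^{-1}(V) = {60, 61, 62, 63} ∉ τ ✗.
  V = {[64]}: π^{-1}(V) = {64} ∉ τ ✗.
  V = {[60=61], [64]}: π^{-1}(V) = {60, 61, 64} ∉ τ ✗.
  V = {[62], [64]}: π^{-1}(V) = {62, 64} ∉ τ ✗.
  V = {[60=61], [62], [64]}: π^{-1}(V) = {60, 61, 62, 64} ∉ τ ✗.
  V = {[63], [64]}: π^{-1}(V) = {63, 64} ∉ τ ✗.
  V = {[60=61], [63], [64]}: π^{-1}(V) = {60, 61, 63, 64} ∉ τ ✗.
  V = {[62], [63], [64]}: π^{-1}(V) = {62, 63, 64} ∉ τ ✗.
  V = {[60=61], [62], [63], [64]}: π^{-1}(V) = {60, 61, 62, 63, 64} ∈ τ ✓.
Open sets in the quotient: τ_Q = {{}, {[60=61], [62], [63], [64]}} (2 elements).
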